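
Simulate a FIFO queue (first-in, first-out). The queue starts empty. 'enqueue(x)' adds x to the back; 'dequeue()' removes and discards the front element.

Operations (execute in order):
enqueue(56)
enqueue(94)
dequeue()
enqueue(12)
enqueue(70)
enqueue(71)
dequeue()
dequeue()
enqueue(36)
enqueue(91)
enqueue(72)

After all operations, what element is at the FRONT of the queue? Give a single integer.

enqueue(56): queue = [56]
enqueue(94): queue = [56, 94]
dequeue(): queue = [94]
enqueue(12): queue = [94, 12]
enqueue(70): queue = [94, 12, 70]
enqueue(71): queue = [94, 12, 70, 71]
dequeue(): queue = [12, 70, 71]
dequeue(): queue = [70, 71]
enqueue(36): queue = [70, 71, 36]
enqueue(91): queue = [70, 71, 36, 91]
enqueue(72): queue = [70, 71, 36, 91, 72]

Answer: 70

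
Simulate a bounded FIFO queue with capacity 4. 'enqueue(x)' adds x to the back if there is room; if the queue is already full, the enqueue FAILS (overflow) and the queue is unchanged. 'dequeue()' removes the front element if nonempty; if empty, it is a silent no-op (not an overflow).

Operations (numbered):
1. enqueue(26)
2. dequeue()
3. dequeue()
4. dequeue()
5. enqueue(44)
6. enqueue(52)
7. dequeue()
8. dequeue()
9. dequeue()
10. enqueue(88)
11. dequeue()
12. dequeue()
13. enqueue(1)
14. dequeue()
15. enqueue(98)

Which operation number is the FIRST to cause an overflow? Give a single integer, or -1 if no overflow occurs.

Answer: -1

Derivation:
1. enqueue(26): size=1
2. dequeue(): size=0
3. dequeue(): empty, no-op, size=0
4. dequeue(): empty, no-op, size=0
5. enqueue(44): size=1
6. enqueue(52): size=2
7. dequeue(): size=1
8. dequeue(): size=0
9. dequeue(): empty, no-op, size=0
10. enqueue(88): size=1
11. dequeue(): size=0
12. dequeue(): empty, no-op, size=0
13. enqueue(1): size=1
14. dequeue(): size=0
15. enqueue(98): size=1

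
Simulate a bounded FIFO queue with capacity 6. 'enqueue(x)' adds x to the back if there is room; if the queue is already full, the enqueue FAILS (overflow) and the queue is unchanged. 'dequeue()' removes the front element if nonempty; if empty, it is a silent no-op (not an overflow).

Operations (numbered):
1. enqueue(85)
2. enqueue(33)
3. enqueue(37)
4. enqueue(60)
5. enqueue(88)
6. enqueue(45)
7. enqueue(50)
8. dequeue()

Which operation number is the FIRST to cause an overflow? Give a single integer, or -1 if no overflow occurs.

Answer: 7

Derivation:
1. enqueue(85): size=1
2. enqueue(33): size=2
3. enqueue(37): size=3
4. enqueue(60): size=4
5. enqueue(88): size=5
6. enqueue(45): size=6
7. enqueue(50): size=6=cap → OVERFLOW (fail)
8. dequeue(): size=5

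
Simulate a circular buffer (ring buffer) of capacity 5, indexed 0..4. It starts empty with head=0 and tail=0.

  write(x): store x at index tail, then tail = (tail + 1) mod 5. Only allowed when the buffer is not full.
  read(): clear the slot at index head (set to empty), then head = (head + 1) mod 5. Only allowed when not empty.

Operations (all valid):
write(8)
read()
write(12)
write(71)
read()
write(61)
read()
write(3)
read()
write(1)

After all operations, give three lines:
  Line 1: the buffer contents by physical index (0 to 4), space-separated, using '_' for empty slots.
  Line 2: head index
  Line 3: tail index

write(8): buf=[8 _ _ _ _], head=0, tail=1, size=1
read(): buf=[_ _ _ _ _], head=1, tail=1, size=0
write(12): buf=[_ 12 _ _ _], head=1, tail=2, size=1
write(71): buf=[_ 12 71 _ _], head=1, tail=3, size=2
read(): buf=[_ _ 71 _ _], head=2, tail=3, size=1
write(61): buf=[_ _ 71 61 _], head=2, tail=4, size=2
read(): buf=[_ _ _ 61 _], head=3, tail=4, size=1
write(3): buf=[_ _ _ 61 3], head=3, tail=0, size=2
read(): buf=[_ _ _ _ 3], head=4, tail=0, size=1
write(1): buf=[1 _ _ _ 3], head=4, tail=1, size=2

Answer: 1 _ _ _ 3
4
1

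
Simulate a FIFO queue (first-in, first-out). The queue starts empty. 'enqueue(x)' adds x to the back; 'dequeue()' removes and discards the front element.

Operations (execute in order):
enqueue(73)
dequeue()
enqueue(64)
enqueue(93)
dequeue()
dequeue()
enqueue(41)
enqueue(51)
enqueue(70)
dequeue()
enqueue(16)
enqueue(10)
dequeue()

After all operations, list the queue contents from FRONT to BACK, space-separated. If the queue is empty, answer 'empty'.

Answer: 70 16 10

Derivation:
enqueue(73): [73]
dequeue(): []
enqueue(64): [64]
enqueue(93): [64, 93]
dequeue(): [93]
dequeue(): []
enqueue(41): [41]
enqueue(51): [41, 51]
enqueue(70): [41, 51, 70]
dequeue(): [51, 70]
enqueue(16): [51, 70, 16]
enqueue(10): [51, 70, 16, 10]
dequeue(): [70, 16, 10]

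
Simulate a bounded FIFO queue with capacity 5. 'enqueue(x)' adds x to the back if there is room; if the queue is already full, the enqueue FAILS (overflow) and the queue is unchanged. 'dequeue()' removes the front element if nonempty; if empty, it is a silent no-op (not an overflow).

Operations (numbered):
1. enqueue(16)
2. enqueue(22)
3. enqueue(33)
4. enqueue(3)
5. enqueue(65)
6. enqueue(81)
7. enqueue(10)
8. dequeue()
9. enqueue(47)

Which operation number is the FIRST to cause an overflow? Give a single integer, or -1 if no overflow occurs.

1. enqueue(16): size=1
2. enqueue(22): size=2
3. enqueue(33): size=3
4. enqueue(3): size=4
5. enqueue(65): size=5
6. enqueue(81): size=5=cap → OVERFLOW (fail)
7. enqueue(10): size=5=cap → OVERFLOW (fail)
8. dequeue(): size=4
9. enqueue(47): size=5

Answer: 6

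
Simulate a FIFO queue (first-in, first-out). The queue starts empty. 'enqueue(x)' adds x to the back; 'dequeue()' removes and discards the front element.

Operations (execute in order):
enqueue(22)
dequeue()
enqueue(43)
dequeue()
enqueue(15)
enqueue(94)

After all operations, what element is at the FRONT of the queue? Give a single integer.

enqueue(22): queue = [22]
dequeue(): queue = []
enqueue(43): queue = [43]
dequeue(): queue = []
enqueue(15): queue = [15]
enqueue(94): queue = [15, 94]

Answer: 15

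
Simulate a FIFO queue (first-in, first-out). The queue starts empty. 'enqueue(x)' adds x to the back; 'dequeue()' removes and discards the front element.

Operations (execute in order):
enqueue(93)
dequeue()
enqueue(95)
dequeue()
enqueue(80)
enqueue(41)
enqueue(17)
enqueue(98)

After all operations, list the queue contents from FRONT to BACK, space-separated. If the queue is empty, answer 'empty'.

enqueue(93): [93]
dequeue(): []
enqueue(95): [95]
dequeue(): []
enqueue(80): [80]
enqueue(41): [80, 41]
enqueue(17): [80, 41, 17]
enqueue(98): [80, 41, 17, 98]

Answer: 80 41 17 98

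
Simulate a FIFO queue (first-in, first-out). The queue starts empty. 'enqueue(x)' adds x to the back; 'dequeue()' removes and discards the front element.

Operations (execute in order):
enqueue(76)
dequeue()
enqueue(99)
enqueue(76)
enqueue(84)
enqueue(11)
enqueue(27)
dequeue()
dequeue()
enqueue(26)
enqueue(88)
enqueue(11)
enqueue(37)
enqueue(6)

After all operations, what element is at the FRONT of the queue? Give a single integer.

Answer: 84

Derivation:
enqueue(76): queue = [76]
dequeue(): queue = []
enqueue(99): queue = [99]
enqueue(76): queue = [99, 76]
enqueue(84): queue = [99, 76, 84]
enqueue(11): queue = [99, 76, 84, 11]
enqueue(27): queue = [99, 76, 84, 11, 27]
dequeue(): queue = [76, 84, 11, 27]
dequeue(): queue = [84, 11, 27]
enqueue(26): queue = [84, 11, 27, 26]
enqueue(88): queue = [84, 11, 27, 26, 88]
enqueue(11): queue = [84, 11, 27, 26, 88, 11]
enqueue(37): queue = [84, 11, 27, 26, 88, 11, 37]
enqueue(6): queue = [84, 11, 27, 26, 88, 11, 37, 6]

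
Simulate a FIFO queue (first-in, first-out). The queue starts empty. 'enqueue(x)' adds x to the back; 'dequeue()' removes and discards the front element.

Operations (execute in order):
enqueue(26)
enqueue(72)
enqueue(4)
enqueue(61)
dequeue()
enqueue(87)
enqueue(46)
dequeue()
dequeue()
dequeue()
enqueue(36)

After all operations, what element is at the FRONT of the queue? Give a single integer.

Answer: 87

Derivation:
enqueue(26): queue = [26]
enqueue(72): queue = [26, 72]
enqueue(4): queue = [26, 72, 4]
enqueue(61): queue = [26, 72, 4, 61]
dequeue(): queue = [72, 4, 61]
enqueue(87): queue = [72, 4, 61, 87]
enqueue(46): queue = [72, 4, 61, 87, 46]
dequeue(): queue = [4, 61, 87, 46]
dequeue(): queue = [61, 87, 46]
dequeue(): queue = [87, 46]
enqueue(36): queue = [87, 46, 36]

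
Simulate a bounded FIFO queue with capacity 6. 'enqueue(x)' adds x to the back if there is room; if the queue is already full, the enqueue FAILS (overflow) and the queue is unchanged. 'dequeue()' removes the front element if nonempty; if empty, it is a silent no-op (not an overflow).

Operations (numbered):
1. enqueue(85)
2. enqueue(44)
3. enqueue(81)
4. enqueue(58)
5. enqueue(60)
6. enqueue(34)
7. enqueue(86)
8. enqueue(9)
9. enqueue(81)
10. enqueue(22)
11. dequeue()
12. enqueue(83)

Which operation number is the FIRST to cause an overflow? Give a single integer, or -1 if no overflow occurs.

Answer: 7

Derivation:
1. enqueue(85): size=1
2. enqueue(44): size=2
3. enqueue(81): size=3
4. enqueue(58): size=4
5. enqueue(60): size=5
6. enqueue(34): size=6
7. enqueue(86): size=6=cap → OVERFLOW (fail)
8. enqueue(9): size=6=cap → OVERFLOW (fail)
9. enqueue(81): size=6=cap → OVERFLOW (fail)
10. enqueue(22): size=6=cap → OVERFLOW (fail)
11. dequeue(): size=5
12. enqueue(83): size=6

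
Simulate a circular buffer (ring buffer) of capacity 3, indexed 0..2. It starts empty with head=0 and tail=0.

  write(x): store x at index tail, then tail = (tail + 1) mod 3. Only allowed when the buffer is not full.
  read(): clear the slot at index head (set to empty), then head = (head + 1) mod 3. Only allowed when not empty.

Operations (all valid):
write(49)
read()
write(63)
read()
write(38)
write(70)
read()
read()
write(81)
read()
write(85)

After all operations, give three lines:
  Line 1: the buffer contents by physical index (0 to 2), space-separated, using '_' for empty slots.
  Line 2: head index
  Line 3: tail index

write(49): buf=[49 _ _], head=0, tail=1, size=1
read(): buf=[_ _ _], head=1, tail=1, size=0
write(63): buf=[_ 63 _], head=1, tail=2, size=1
read(): buf=[_ _ _], head=2, tail=2, size=0
write(38): buf=[_ _ 38], head=2, tail=0, size=1
write(70): buf=[70 _ 38], head=2, tail=1, size=2
read(): buf=[70 _ _], head=0, tail=1, size=1
read(): buf=[_ _ _], head=1, tail=1, size=0
write(81): buf=[_ 81 _], head=1, tail=2, size=1
read(): buf=[_ _ _], head=2, tail=2, size=0
write(85): buf=[_ _ 85], head=2, tail=0, size=1

Answer: _ _ 85
2
0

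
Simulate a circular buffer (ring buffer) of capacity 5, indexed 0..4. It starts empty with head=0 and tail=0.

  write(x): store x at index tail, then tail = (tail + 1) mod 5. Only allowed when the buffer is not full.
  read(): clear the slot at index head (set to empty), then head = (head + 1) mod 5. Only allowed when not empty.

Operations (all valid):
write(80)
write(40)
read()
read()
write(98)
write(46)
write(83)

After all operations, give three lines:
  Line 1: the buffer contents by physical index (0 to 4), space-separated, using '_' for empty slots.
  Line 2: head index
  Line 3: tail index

write(80): buf=[80 _ _ _ _], head=0, tail=1, size=1
write(40): buf=[80 40 _ _ _], head=0, tail=2, size=2
read(): buf=[_ 40 _ _ _], head=1, tail=2, size=1
read(): buf=[_ _ _ _ _], head=2, tail=2, size=0
write(98): buf=[_ _ 98 _ _], head=2, tail=3, size=1
write(46): buf=[_ _ 98 46 _], head=2, tail=4, size=2
write(83): buf=[_ _ 98 46 83], head=2, tail=0, size=3

Answer: _ _ 98 46 83
2
0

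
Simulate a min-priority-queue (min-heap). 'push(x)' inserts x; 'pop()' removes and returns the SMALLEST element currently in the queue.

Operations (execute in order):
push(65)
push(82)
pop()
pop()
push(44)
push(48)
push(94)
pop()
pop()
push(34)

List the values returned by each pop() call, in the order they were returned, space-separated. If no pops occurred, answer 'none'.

push(65): heap contents = [65]
push(82): heap contents = [65, 82]
pop() → 65: heap contents = [82]
pop() → 82: heap contents = []
push(44): heap contents = [44]
push(48): heap contents = [44, 48]
push(94): heap contents = [44, 48, 94]
pop() → 44: heap contents = [48, 94]
pop() → 48: heap contents = [94]
push(34): heap contents = [34, 94]

Answer: 65 82 44 48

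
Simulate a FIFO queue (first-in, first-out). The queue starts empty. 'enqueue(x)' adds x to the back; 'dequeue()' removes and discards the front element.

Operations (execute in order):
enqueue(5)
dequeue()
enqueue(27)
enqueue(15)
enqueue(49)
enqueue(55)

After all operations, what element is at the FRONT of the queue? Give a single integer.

enqueue(5): queue = [5]
dequeue(): queue = []
enqueue(27): queue = [27]
enqueue(15): queue = [27, 15]
enqueue(49): queue = [27, 15, 49]
enqueue(55): queue = [27, 15, 49, 55]

Answer: 27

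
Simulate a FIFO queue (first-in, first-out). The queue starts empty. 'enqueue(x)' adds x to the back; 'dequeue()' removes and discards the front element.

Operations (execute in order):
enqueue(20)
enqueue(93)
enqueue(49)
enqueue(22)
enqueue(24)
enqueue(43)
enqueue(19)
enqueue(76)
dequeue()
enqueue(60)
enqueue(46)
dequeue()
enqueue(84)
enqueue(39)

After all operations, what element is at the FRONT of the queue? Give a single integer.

Answer: 49

Derivation:
enqueue(20): queue = [20]
enqueue(93): queue = [20, 93]
enqueue(49): queue = [20, 93, 49]
enqueue(22): queue = [20, 93, 49, 22]
enqueue(24): queue = [20, 93, 49, 22, 24]
enqueue(43): queue = [20, 93, 49, 22, 24, 43]
enqueue(19): queue = [20, 93, 49, 22, 24, 43, 19]
enqueue(76): queue = [20, 93, 49, 22, 24, 43, 19, 76]
dequeue(): queue = [93, 49, 22, 24, 43, 19, 76]
enqueue(60): queue = [93, 49, 22, 24, 43, 19, 76, 60]
enqueue(46): queue = [93, 49, 22, 24, 43, 19, 76, 60, 46]
dequeue(): queue = [49, 22, 24, 43, 19, 76, 60, 46]
enqueue(84): queue = [49, 22, 24, 43, 19, 76, 60, 46, 84]
enqueue(39): queue = [49, 22, 24, 43, 19, 76, 60, 46, 84, 39]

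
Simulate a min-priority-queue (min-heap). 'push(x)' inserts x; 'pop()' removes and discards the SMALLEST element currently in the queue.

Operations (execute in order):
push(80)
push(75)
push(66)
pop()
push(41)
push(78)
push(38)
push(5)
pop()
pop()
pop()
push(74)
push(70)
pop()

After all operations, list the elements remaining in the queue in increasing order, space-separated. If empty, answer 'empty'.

Answer: 74 75 78 80

Derivation:
push(80): heap contents = [80]
push(75): heap contents = [75, 80]
push(66): heap contents = [66, 75, 80]
pop() → 66: heap contents = [75, 80]
push(41): heap contents = [41, 75, 80]
push(78): heap contents = [41, 75, 78, 80]
push(38): heap contents = [38, 41, 75, 78, 80]
push(5): heap contents = [5, 38, 41, 75, 78, 80]
pop() → 5: heap contents = [38, 41, 75, 78, 80]
pop() → 38: heap contents = [41, 75, 78, 80]
pop() → 41: heap contents = [75, 78, 80]
push(74): heap contents = [74, 75, 78, 80]
push(70): heap contents = [70, 74, 75, 78, 80]
pop() → 70: heap contents = [74, 75, 78, 80]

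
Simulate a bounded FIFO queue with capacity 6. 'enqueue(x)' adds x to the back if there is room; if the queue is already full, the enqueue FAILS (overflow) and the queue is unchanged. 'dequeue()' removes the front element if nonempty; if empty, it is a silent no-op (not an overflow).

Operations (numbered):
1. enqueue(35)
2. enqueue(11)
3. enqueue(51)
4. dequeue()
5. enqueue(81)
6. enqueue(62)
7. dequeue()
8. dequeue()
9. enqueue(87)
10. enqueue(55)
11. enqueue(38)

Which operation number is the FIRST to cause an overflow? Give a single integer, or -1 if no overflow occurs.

1. enqueue(35): size=1
2. enqueue(11): size=2
3. enqueue(51): size=3
4. dequeue(): size=2
5. enqueue(81): size=3
6. enqueue(62): size=4
7. dequeue(): size=3
8. dequeue(): size=2
9. enqueue(87): size=3
10. enqueue(55): size=4
11. enqueue(38): size=5

Answer: -1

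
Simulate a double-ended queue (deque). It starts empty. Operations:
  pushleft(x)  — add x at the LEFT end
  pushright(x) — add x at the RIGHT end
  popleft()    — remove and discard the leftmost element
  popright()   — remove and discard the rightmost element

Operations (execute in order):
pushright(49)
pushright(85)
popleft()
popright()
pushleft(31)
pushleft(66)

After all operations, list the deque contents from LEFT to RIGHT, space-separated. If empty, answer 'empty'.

pushright(49): [49]
pushright(85): [49, 85]
popleft(): [85]
popright(): []
pushleft(31): [31]
pushleft(66): [66, 31]

Answer: 66 31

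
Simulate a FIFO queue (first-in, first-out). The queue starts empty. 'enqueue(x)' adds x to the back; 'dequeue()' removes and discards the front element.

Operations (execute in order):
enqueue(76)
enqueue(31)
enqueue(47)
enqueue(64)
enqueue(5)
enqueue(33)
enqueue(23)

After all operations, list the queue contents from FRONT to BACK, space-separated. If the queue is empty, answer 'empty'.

Answer: 76 31 47 64 5 33 23

Derivation:
enqueue(76): [76]
enqueue(31): [76, 31]
enqueue(47): [76, 31, 47]
enqueue(64): [76, 31, 47, 64]
enqueue(5): [76, 31, 47, 64, 5]
enqueue(33): [76, 31, 47, 64, 5, 33]
enqueue(23): [76, 31, 47, 64, 5, 33, 23]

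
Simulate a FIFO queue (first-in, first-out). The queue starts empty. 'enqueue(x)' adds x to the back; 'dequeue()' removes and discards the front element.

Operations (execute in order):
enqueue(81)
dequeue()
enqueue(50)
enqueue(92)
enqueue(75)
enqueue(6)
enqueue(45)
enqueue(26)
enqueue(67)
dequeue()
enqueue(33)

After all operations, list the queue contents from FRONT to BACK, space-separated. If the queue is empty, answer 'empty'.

Answer: 92 75 6 45 26 67 33

Derivation:
enqueue(81): [81]
dequeue(): []
enqueue(50): [50]
enqueue(92): [50, 92]
enqueue(75): [50, 92, 75]
enqueue(6): [50, 92, 75, 6]
enqueue(45): [50, 92, 75, 6, 45]
enqueue(26): [50, 92, 75, 6, 45, 26]
enqueue(67): [50, 92, 75, 6, 45, 26, 67]
dequeue(): [92, 75, 6, 45, 26, 67]
enqueue(33): [92, 75, 6, 45, 26, 67, 33]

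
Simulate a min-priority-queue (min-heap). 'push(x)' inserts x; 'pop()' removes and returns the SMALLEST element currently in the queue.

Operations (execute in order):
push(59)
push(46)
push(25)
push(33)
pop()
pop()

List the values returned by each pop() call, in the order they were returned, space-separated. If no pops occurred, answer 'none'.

Answer: 25 33

Derivation:
push(59): heap contents = [59]
push(46): heap contents = [46, 59]
push(25): heap contents = [25, 46, 59]
push(33): heap contents = [25, 33, 46, 59]
pop() → 25: heap contents = [33, 46, 59]
pop() → 33: heap contents = [46, 59]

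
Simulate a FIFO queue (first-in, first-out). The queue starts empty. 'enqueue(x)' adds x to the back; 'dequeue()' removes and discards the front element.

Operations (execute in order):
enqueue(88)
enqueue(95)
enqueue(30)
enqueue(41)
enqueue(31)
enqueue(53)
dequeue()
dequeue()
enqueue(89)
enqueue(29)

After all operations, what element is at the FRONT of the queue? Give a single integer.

enqueue(88): queue = [88]
enqueue(95): queue = [88, 95]
enqueue(30): queue = [88, 95, 30]
enqueue(41): queue = [88, 95, 30, 41]
enqueue(31): queue = [88, 95, 30, 41, 31]
enqueue(53): queue = [88, 95, 30, 41, 31, 53]
dequeue(): queue = [95, 30, 41, 31, 53]
dequeue(): queue = [30, 41, 31, 53]
enqueue(89): queue = [30, 41, 31, 53, 89]
enqueue(29): queue = [30, 41, 31, 53, 89, 29]

Answer: 30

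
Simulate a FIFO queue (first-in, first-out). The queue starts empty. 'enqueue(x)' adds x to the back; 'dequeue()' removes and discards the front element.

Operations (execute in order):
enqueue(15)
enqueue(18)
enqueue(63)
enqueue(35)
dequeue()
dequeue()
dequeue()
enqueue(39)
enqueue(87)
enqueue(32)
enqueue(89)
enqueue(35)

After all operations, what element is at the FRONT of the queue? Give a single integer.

enqueue(15): queue = [15]
enqueue(18): queue = [15, 18]
enqueue(63): queue = [15, 18, 63]
enqueue(35): queue = [15, 18, 63, 35]
dequeue(): queue = [18, 63, 35]
dequeue(): queue = [63, 35]
dequeue(): queue = [35]
enqueue(39): queue = [35, 39]
enqueue(87): queue = [35, 39, 87]
enqueue(32): queue = [35, 39, 87, 32]
enqueue(89): queue = [35, 39, 87, 32, 89]
enqueue(35): queue = [35, 39, 87, 32, 89, 35]

Answer: 35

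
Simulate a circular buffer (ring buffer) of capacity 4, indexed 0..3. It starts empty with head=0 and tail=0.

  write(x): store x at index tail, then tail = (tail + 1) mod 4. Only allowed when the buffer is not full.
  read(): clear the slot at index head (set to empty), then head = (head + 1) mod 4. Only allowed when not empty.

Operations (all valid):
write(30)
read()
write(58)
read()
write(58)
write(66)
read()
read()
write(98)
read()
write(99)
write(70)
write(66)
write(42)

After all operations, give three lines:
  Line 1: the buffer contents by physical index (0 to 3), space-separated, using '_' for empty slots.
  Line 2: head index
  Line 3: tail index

write(30): buf=[30 _ _ _], head=0, tail=1, size=1
read(): buf=[_ _ _ _], head=1, tail=1, size=0
write(58): buf=[_ 58 _ _], head=1, tail=2, size=1
read(): buf=[_ _ _ _], head=2, tail=2, size=0
write(58): buf=[_ _ 58 _], head=2, tail=3, size=1
write(66): buf=[_ _ 58 66], head=2, tail=0, size=2
read(): buf=[_ _ _ 66], head=3, tail=0, size=1
read(): buf=[_ _ _ _], head=0, tail=0, size=0
write(98): buf=[98 _ _ _], head=0, tail=1, size=1
read(): buf=[_ _ _ _], head=1, tail=1, size=0
write(99): buf=[_ 99 _ _], head=1, tail=2, size=1
write(70): buf=[_ 99 70 _], head=1, tail=3, size=2
write(66): buf=[_ 99 70 66], head=1, tail=0, size=3
write(42): buf=[42 99 70 66], head=1, tail=1, size=4

Answer: 42 99 70 66
1
1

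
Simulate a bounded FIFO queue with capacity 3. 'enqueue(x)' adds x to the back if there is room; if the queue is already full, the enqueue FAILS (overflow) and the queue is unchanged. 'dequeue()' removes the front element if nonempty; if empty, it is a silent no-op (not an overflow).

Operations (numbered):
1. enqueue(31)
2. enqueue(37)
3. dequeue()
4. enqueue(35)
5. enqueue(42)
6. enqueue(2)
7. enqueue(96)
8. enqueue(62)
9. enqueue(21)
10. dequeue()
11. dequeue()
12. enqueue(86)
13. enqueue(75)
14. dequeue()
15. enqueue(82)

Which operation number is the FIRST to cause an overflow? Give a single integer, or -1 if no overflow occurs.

1. enqueue(31): size=1
2. enqueue(37): size=2
3. dequeue(): size=1
4. enqueue(35): size=2
5. enqueue(42): size=3
6. enqueue(2): size=3=cap → OVERFLOW (fail)
7. enqueue(96): size=3=cap → OVERFLOW (fail)
8. enqueue(62): size=3=cap → OVERFLOW (fail)
9. enqueue(21): size=3=cap → OVERFLOW (fail)
10. dequeue(): size=2
11. dequeue(): size=1
12. enqueue(86): size=2
13. enqueue(75): size=3
14. dequeue(): size=2
15. enqueue(82): size=3

Answer: 6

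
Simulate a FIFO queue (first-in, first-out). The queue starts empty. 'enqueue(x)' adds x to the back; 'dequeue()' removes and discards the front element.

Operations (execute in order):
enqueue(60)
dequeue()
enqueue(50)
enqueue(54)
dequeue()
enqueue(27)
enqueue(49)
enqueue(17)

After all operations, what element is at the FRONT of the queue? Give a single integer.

enqueue(60): queue = [60]
dequeue(): queue = []
enqueue(50): queue = [50]
enqueue(54): queue = [50, 54]
dequeue(): queue = [54]
enqueue(27): queue = [54, 27]
enqueue(49): queue = [54, 27, 49]
enqueue(17): queue = [54, 27, 49, 17]

Answer: 54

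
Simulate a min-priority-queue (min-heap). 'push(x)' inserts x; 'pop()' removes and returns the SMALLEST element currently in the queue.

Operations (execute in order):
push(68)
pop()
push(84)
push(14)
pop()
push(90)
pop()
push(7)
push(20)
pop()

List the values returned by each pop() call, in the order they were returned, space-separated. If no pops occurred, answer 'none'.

Answer: 68 14 84 7

Derivation:
push(68): heap contents = [68]
pop() → 68: heap contents = []
push(84): heap contents = [84]
push(14): heap contents = [14, 84]
pop() → 14: heap contents = [84]
push(90): heap contents = [84, 90]
pop() → 84: heap contents = [90]
push(7): heap contents = [7, 90]
push(20): heap contents = [7, 20, 90]
pop() → 7: heap contents = [20, 90]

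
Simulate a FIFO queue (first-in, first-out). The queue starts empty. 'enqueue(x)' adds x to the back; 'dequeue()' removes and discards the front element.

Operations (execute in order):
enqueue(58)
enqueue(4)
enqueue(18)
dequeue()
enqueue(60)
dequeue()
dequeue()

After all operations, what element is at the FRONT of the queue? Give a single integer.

Answer: 60

Derivation:
enqueue(58): queue = [58]
enqueue(4): queue = [58, 4]
enqueue(18): queue = [58, 4, 18]
dequeue(): queue = [4, 18]
enqueue(60): queue = [4, 18, 60]
dequeue(): queue = [18, 60]
dequeue(): queue = [60]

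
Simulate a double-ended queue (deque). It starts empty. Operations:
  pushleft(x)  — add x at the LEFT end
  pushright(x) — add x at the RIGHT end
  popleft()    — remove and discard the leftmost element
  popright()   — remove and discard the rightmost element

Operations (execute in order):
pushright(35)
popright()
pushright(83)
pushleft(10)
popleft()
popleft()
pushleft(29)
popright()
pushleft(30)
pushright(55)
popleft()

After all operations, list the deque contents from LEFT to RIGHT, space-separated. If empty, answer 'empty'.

Answer: 55

Derivation:
pushright(35): [35]
popright(): []
pushright(83): [83]
pushleft(10): [10, 83]
popleft(): [83]
popleft(): []
pushleft(29): [29]
popright(): []
pushleft(30): [30]
pushright(55): [30, 55]
popleft(): [55]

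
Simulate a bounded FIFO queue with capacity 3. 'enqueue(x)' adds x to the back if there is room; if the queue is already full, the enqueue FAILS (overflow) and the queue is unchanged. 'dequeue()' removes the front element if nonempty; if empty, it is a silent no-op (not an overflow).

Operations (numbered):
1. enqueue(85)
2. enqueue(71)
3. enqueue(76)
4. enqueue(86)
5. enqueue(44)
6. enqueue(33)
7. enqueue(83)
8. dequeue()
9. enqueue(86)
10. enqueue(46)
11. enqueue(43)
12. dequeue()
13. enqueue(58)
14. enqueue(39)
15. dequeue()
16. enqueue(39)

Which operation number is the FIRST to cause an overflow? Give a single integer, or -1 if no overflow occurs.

1. enqueue(85): size=1
2. enqueue(71): size=2
3. enqueue(76): size=3
4. enqueue(86): size=3=cap → OVERFLOW (fail)
5. enqueue(44): size=3=cap → OVERFLOW (fail)
6. enqueue(33): size=3=cap → OVERFLOW (fail)
7. enqueue(83): size=3=cap → OVERFLOW (fail)
8. dequeue(): size=2
9. enqueue(86): size=3
10. enqueue(46): size=3=cap → OVERFLOW (fail)
11. enqueue(43): size=3=cap → OVERFLOW (fail)
12. dequeue(): size=2
13. enqueue(58): size=3
14. enqueue(39): size=3=cap → OVERFLOW (fail)
15. dequeue(): size=2
16. enqueue(39): size=3

Answer: 4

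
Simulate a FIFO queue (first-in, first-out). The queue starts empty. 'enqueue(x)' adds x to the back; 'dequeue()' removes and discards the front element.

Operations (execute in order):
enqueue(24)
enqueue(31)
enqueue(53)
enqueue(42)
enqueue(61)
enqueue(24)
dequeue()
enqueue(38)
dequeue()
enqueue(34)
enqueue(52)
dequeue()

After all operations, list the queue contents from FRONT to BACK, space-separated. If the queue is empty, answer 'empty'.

Answer: 42 61 24 38 34 52

Derivation:
enqueue(24): [24]
enqueue(31): [24, 31]
enqueue(53): [24, 31, 53]
enqueue(42): [24, 31, 53, 42]
enqueue(61): [24, 31, 53, 42, 61]
enqueue(24): [24, 31, 53, 42, 61, 24]
dequeue(): [31, 53, 42, 61, 24]
enqueue(38): [31, 53, 42, 61, 24, 38]
dequeue(): [53, 42, 61, 24, 38]
enqueue(34): [53, 42, 61, 24, 38, 34]
enqueue(52): [53, 42, 61, 24, 38, 34, 52]
dequeue(): [42, 61, 24, 38, 34, 52]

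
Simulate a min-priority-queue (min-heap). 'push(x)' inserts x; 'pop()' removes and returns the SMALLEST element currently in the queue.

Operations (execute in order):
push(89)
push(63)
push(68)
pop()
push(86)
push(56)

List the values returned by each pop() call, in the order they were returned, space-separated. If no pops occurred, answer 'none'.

Answer: 63

Derivation:
push(89): heap contents = [89]
push(63): heap contents = [63, 89]
push(68): heap contents = [63, 68, 89]
pop() → 63: heap contents = [68, 89]
push(86): heap contents = [68, 86, 89]
push(56): heap contents = [56, 68, 86, 89]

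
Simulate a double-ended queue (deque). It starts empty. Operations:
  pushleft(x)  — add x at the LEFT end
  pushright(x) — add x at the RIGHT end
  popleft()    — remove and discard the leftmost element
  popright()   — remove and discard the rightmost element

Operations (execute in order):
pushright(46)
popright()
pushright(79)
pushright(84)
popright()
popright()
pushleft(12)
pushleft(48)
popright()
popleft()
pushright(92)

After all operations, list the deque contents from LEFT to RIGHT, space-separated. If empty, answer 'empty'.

Answer: 92

Derivation:
pushright(46): [46]
popright(): []
pushright(79): [79]
pushright(84): [79, 84]
popright(): [79]
popright(): []
pushleft(12): [12]
pushleft(48): [48, 12]
popright(): [48]
popleft(): []
pushright(92): [92]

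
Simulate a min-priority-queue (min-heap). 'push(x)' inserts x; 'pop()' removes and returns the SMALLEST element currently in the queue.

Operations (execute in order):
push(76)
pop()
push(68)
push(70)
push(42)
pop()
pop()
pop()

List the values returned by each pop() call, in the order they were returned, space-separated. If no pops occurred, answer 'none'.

push(76): heap contents = [76]
pop() → 76: heap contents = []
push(68): heap contents = [68]
push(70): heap contents = [68, 70]
push(42): heap contents = [42, 68, 70]
pop() → 42: heap contents = [68, 70]
pop() → 68: heap contents = [70]
pop() → 70: heap contents = []

Answer: 76 42 68 70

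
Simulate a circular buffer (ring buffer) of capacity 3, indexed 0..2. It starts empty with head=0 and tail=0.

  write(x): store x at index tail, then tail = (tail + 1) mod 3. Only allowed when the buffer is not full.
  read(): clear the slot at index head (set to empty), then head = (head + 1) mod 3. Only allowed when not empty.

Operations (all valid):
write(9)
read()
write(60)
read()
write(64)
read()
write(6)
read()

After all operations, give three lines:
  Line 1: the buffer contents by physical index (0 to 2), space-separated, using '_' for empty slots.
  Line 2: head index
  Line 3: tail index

write(9): buf=[9 _ _], head=0, tail=1, size=1
read(): buf=[_ _ _], head=1, tail=1, size=0
write(60): buf=[_ 60 _], head=1, tail=2, size=1
read(): buf=[_ _ _], head=2, tail=2, size=0
write(64): buf=[_ _ 64], head=2, tail=0, size=1
read(): buf=[_ _ _], head=0, tail=0, size=0
write(6): buf=[6 _ _], head=0, tail=1, size=1
read(): buf=[_ _ _], head=1, tail=1, size=0

Answer: _ _ _
1
1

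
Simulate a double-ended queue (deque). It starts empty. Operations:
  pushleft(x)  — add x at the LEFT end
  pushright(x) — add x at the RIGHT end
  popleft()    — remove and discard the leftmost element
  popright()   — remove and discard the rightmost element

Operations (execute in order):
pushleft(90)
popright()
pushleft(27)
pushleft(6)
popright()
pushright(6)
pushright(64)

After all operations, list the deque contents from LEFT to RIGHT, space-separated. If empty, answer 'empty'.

pushleft(90): [90]
popright(): []
pushleft(27): [27]
pushleft(6): [6, 27]
popright(): [6]
pushright(6): [6, 6]
pushright(64): [6, 6, 64]

Answer: 6 6 64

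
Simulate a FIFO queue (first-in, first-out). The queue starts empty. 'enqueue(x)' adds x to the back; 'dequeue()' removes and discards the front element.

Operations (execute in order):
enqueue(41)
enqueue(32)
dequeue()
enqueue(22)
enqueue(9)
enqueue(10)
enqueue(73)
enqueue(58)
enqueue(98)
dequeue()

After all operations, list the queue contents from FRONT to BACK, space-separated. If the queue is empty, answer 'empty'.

enqueue(41): [41]
enqueue(32): [41, 32]
dequeue(): [32]
enqueue(22): [32, 22]
enqueue(9): [32, 22, 9]
enqueue(10): [32, 22, 9, 10]
enqueue(73): [32, 22, 9, 10, 73]
enqueue(58): [32, 22, 9, 10, 73, 58]
enqueue(98): [32, 22, 9, 10, 73, 58, 98]
dequeue(): [22, 9, 10, 73, 58, 98]

Answer: 22 9 10 73 58 98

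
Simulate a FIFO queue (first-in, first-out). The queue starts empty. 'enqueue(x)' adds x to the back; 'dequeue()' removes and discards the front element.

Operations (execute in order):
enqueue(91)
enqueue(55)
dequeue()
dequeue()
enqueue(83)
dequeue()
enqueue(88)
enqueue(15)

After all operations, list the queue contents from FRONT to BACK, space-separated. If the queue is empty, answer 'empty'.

Answer: 88 15

Derivation:
enqueue(91): [91]
enqueue(55): [91, 55]
dequeue(): [55]
dequeue(): []
enqueue(83): [83]
dequeue(): []
enqueue(88): [88]
enqueue(15): [88, 15]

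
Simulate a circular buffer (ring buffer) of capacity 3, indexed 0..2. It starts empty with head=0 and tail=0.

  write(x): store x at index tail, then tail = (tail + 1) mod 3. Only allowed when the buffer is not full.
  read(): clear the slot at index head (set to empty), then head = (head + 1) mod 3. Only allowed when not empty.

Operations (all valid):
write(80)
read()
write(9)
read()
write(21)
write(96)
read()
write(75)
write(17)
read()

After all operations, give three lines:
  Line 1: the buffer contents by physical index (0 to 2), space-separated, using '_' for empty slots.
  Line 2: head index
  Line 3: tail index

Answer: _ 75 17
1
0

Derivation:
write(80): buf=[80 _ _], head=0, tail=1, size=1
read(): buf=[_ _ _], head=1, tail=1, size=0
write(9): buf=[_ 9 _], head=1, tail=2, size=1
read(): buf=[_ _ _], head=2, tail=2, size=0
write(21): buf=[_ _ 21], head=2, tail=0, size=1
write(96): buf=[96 _ 21], head=2, tail=1, size=2
read(): buf=[96 _ _], head=0, tail=1, size=1
write(75): buf=[96 75 _], head=0, tail=2, size=2
write(17): buf=[96 75 17], head=0, tail=0, size=3
read(): buf=[_ 75 17], head=1, tail=0, size=2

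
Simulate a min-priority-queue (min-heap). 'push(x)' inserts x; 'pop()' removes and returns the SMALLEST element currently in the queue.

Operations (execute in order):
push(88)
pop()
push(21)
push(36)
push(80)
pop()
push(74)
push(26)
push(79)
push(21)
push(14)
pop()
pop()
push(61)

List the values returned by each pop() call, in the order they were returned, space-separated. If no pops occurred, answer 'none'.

Answer: 88 21 14 21

Derivation:
push(88): heap contents = [88]
pop() → 88: heap contents = []
push(21): heap contents = [21]
push(36): heap contents = [21, 36]
push(80): heap contents = [21, 36, 80]
pop() → 21: heap contents = [36, 80]
push(74): heap contents = [36, 74, 80]
push(26): heap contents = [26, 36, 74, 80]
push(79): heap contents = [26, 36, 74, 79, 80]
push(21): heap contents = [21, 26, 36, 74, 79, 80]
push(14): heap contents = [14, 21, 26, 36, 74, 79, 80]
pop() → 14: heap contents = [21, 26, 36, 74, 79, 80]
pop() → 21: heap contents = [26, 36, 74, 79, 80]
push(61): heap contents = [26, 36, 61, 74, 79, 80]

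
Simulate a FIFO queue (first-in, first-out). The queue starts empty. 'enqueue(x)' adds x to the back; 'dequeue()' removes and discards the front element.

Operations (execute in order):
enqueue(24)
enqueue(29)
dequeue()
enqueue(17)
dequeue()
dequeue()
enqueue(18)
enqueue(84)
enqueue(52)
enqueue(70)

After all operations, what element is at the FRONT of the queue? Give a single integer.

enqueue(24): queue = [24]
enqueue(29): queue = [24, 29]
dequeue(): queue = [29]
enqueue(17): queue = [29, 17]
dequeue(): queue = [17]
dequeue(): queue = []
enqueue(18): queue = [18]
enqueue(84): queue = [18, 84]
enqueue(52): queue = [18, 84, 52]
enqueue(70): queue = [18, 84, 52, 70]

Answer: 18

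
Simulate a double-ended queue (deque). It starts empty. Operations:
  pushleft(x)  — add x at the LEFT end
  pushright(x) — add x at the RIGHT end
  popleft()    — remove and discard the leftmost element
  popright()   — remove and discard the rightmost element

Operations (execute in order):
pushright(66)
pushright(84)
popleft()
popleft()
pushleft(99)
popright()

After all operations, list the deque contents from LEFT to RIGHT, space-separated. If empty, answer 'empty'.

pushright(66): [66]
pushright(84): [66, 84]
popleft(): [84]
popleft(): []
pushleft(99): [99]
popright(): []

Answer: empty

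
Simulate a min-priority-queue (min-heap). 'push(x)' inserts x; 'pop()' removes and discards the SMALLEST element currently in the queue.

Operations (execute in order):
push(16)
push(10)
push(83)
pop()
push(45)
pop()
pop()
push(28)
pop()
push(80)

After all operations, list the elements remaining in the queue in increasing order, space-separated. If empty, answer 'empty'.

Answer: 80 83

Derivation:
push(16): heap contents = [16]
push(10): heap contents = [10, 16]
push(83): heap contents = [10, 16, 83]
pop() → 10: heap contents = [16, 83]
push(45): heap contents = [16, 45, 83]
pop() → 16: heap contents = [45, 83]
pop() → 45: heap contents = [83]
push(28): heap contents = [28, 83]
pop() → 28: heap contents = [83]
push(80): heap contents = [80, 83]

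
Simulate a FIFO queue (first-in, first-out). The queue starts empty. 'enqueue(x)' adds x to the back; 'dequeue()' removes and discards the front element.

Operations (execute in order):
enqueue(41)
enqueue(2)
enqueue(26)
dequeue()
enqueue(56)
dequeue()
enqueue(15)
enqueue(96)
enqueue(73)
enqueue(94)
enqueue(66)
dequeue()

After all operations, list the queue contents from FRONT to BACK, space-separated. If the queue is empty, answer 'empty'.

Answer: 56 15 96 73 94 66

Derivation:
enqueue(41): [41]
enqueue(2): [41, 2]
enqueue(26): [41, 2, 26]
dequeue(): [2, 26]
enqueue(56): [2, 26, 56]
dequeue(): [26, 56]
enqueue(15): [26, 56, 15]
enqueue(96): [26, 56, 15, 96]
enqueue(73): [26, 56, 15, 96, 73]
enqueue(94): [26, 56, 15, 96, 73, 94]
enqueue(66): [26, 56, 15, 96, 73, 94, 66]
dequeue(): [56, 15, 96, 73, 94, 66]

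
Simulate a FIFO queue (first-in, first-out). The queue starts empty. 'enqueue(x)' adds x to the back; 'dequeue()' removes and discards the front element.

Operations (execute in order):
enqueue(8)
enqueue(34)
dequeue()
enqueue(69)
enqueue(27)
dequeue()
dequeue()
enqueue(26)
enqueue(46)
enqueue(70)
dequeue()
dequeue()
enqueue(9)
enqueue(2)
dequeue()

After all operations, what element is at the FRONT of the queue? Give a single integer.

enqueue(8): queue = [8]
enqueue(34): queue = [8, 34]
dequeue(): queue = [34]
enqueue(69): queue = [34, 69]
enqueue(27): queue = [34, 69, 27]
dequeue(): queue = [69, 27]
dequeue(): queue = [27]
enqueue(26): queue = [27, 26]
enqueue(46): queue = [27, 26, 46]
enqueue(70): queue = [27, 26, 46, 70]
dequeue(): queue = [26, 46, 70]
dequeue(): queue = [46, 70]
enqueue(9): queue = [46, 70, 9]
enqueue(2): queue = [46, 70, 9, 2]
dequeue(): queue = [70, 9, 2]

Answer: 70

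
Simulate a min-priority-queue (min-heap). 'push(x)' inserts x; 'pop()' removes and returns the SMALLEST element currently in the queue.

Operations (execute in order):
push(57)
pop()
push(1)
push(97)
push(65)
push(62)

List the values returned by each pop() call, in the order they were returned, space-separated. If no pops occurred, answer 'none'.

push(57): heap contents = [57]
pop() → 57: heap contents = []
push(1): heap contents = [1]
push(97): heap contents = [1, 97]
push(65): heap contents = [1, 65, 97]
push(62): heap contents = [1, 62, 65, 97]

Answer: 57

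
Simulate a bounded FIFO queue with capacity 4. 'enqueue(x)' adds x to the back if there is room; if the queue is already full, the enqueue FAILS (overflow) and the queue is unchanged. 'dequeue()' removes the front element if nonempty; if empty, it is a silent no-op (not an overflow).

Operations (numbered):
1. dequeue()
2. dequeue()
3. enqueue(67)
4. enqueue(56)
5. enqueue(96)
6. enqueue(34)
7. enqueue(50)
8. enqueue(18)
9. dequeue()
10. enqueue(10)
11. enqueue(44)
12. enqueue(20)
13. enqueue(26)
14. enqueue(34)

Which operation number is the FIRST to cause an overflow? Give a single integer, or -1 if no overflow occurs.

Answer: 7

Derivation:
1. dequeue(): empty, no-op, size=0
2. dequeue(): empty, no-op, size=0
3. enqueue(67): size=1
4. enqueue(56): size=2
5. enqueue(96): size=3
6. enqueue(34): size=4
7. enqueue(50): size=4=cap → OVERFLOW (fail)
8. enqueue(18): size=4=cap → OVERFLOW (fail)
9. dequeue(): size=3
10. enqueue(10): size=4
11. enqueue(44): size=4=cap → OVERFLOW (fail)
12. enqueue(20): size=4=cap → OVERFLOW (fail)
13. enqueue(26): size=4=cap → OVERFLOW (fail)
14. enqueue(34): size=4=cap → OVERFLOW (fail)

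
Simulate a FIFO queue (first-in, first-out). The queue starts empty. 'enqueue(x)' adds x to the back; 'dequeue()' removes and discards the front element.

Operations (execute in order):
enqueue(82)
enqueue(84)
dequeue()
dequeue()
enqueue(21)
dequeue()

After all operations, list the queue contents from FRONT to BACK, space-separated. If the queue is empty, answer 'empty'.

enqueue(82): [82]
enqueue(84): [82, 84]
dequeue(): [84]
dequeue(): []
enqueue(21): [21]
dequeue(): []

Answer: empty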